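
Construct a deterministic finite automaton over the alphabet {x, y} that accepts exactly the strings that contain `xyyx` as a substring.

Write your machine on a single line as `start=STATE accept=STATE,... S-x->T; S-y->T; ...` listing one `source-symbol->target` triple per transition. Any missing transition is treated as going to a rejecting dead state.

States s0..s3 record the length of the longest prefix of `xyyx` that matches the current input suffix. Reaching s4 means `xyyx` has been seen, and we stay there forever. Accept from s4.
        x   y  
>  s0   s1  s0 
   s1   s1  s2 
   s2   s1  s3 
   s3   s4  s0 
 * s4   s4  s4 
(> = start, * = accepting)

start=s0; accept=s4; s0-x->s1; s0-y->s0; s1-x->s1; s1-y->s2; s2-x->s1; s2-y->s3; s3-x->s4; s3-y->s0; s4-x->s4; s4-y->s4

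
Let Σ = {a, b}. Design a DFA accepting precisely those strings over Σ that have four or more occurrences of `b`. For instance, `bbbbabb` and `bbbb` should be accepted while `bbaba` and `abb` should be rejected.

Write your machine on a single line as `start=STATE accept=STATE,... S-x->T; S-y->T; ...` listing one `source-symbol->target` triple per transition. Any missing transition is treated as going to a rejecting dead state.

start=s0; accept=s4,s5; s0-a->s0; s0-b->s1; s1-a->s1; s1-b->s2; s2-a->s2; s2-b->s3; s3-a->s3; s3-b->s4; s4-a->s4; s4-b->s5; s5-a->s5; s5-b->s5

Only the number of `b`s matters, and only up to 5. Make a chain s0 → s1 → s2 → s3 → s4 → s5 advanced by each `b` (with s5 absorbing); every other symbol self-loops. The accepting set is {s4, s5}.
6 states suffice.
        a   b  
>  s0   s0  s1 
   s1   s1  s2 
   s2   s2  s3 
   s3   s3  s4 
 * s4   s4  s5 
 * s5   s5  s5 
(> = start, * = accepting)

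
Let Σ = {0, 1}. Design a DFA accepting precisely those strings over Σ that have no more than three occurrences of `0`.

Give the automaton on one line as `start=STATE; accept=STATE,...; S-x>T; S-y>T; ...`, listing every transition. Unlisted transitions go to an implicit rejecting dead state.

start=q0; accept=q0,q1,q2,q3; q0-0>q1; q0-1>q0; q1-0>q2; q1-1>q1; q2-0>q3; q2-1>q2; q3-0>q4; q3-1>q3; q4-0>q4; q4-1>q4

Count `0`s, saturating at 4: states q0 through q3 mean 0 through 3 `0`s seen; q4 means more than 3. Each `0` increments (capped at q4); other symbols loop. Accept from {q0, q1, q2, q3}.
A 5-state machine:
        0   1  
>* q0   q1  q0 
 * q1   q2  q1 
 * q2   q3  q2 
 * q3   q4  q3 
   q4   q4  q4 
(> = start, * = accepting)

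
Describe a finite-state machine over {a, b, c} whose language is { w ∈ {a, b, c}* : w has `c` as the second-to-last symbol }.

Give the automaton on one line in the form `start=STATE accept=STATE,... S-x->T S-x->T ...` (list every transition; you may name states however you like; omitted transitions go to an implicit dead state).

Because acceptance depends on a position counted from the end, the machine has to buffer the most recent 2 symbols. Make each state the string of the last up-to-2 symbols read; on input `x` shift the window left and append `x`. Accept when the buffered window has length 2 and begins with `c`.
A 13-state machine:
          a    b    c  
>  s0     s1   s2   s3 
   s1     s4   s5   s6 
   s2     s7   s8   s9 
   s3    s10  s11  s12 
   s4     s4   s5   s6 
   s5     s7   s8   s9 
   s6    s10  s11  s12 
   s7     s4   s5   s6 
   s8     s7   s8   s9 
   s9    s10  s11  s12 
 * s10    s4   s5   s6 
 * s11    s7   s8   s9 
 * s12   s10  s11  s12 
(> = start, * = accepting)

start=s0 accept=s10,s11,s12 s0-a->s1 s0-b->s2 s0-c->s3 s1-a->s4 s1-b->s5 s1-c->s6 s2-a->s7 s2-b->s8 s2-c->s9 s3-a->s10 s3-b->s11 s3-c->s12 s4-a->s4 s4-b->s5 s4-c->s6 s5-a->s7 s5-b->s8 s5-c->s9 s6-a->s10 s6-b->s11 s6-c->s12 s7-a->s4 s7-b->s5 s7-c->s6 s8-a->s7 s8-b->s8 s8-c->s9 s9-a->s10 s9-b->s11 s9-c->s12 s10-a->s4 s10-b->s5 s10-c->s6 s11-a->s7 s11-b->s8 s11-c->s9 s12-a->s10 s12-b->s11 s12-c->s12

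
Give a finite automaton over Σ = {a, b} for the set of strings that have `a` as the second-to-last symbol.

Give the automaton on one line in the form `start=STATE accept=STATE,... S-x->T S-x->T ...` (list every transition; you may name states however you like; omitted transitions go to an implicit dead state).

start=s0 accept=s3,s4 s0-a->s1 s0-b->s2 s1-a->s3 s1-b->s4 s2-a->s5 s2-b->s6 s3-a->s3 s3-b->s4 s4-a->s5 s4-b->s6 s5-a->s3 s5-b->s4 s6-a->s5 s6-b->s6

A DFA must remember the last 2 symbols (since which symbol is second-to-last isn't known until the input ends). Use one state per possible window of the last ≤2 symbols; accept from those whose window starts with `a`.
        a   b  
>  s0   s1  s2 
   s1   s3  s4 
   s2   s5  s6 
 * s3   s3  s4 
 * s4   s5  s6 
   s5   s3  s4 
   s6   s5  s6 
(> = start, * = accepting)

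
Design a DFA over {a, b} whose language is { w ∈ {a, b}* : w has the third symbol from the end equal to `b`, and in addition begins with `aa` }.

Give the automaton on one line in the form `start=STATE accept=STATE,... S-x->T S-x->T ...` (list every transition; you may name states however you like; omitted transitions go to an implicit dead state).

Build one automaton per condition and run them in lockstep. The first has 15 states tracking the last 3 symbols read; the second has 4 states tracking whether the input so far still matches the prefix `aa`. A product state is a pair (one from each), accepting exactly when both do. After merging equivalent states the machine shrinks.
With 11 states:
          a    b  
>  q0     q1   q2 
   q1     q3   q2 
   q2     q2   q2 
   q3     q3   q4 
   q4     q5   q6 
   q5     q7   q8 
   q6     q9  q10 
 * q7     q3   q4 
 * q8     q5   q6 
 * q9     q7   q8 
 * q10    q9  q10 
(> = start, * = accepting)

start=q0 accept=q7,q8,q9,q10 q0-a->q1 q0-b->q2 q1-a->q3 q1-b->q2 q2-a->q2 q2-b->q2 q3-a->q3 q3-b->q4 q4-a->q5 q4-b->q6 q5-a->q7 q5-b->q8 q6-a->q9 q6-b->q10 q7-a->q3 q7-b->q4 q8-a->q5 q8-b->q6 q9-a->q7 q9-b->q8 q10-a->q9 q10-b->q10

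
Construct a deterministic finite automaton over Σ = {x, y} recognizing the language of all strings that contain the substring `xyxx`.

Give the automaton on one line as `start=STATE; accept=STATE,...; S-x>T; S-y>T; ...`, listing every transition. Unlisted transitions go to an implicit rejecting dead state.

start=s0; accept=s4; s0-x>s1; s0-y>s0; s1-x>s1; s1-y>s2; s2-x>s3; s2-y>s0; s3-x>s4; s3-y>s2; s4-x>s4; s4-y>s4

Track how much of `xyxx` has been matched so far: state s0 is no progress, s4 is the absorbing accept state reached once `xyxx` has occurred. Intermediate states record partial matches; on a mismatch, fall back to the longest reusable overlap.
5 states suffice.
        x   y  
>  s0   s1  s0 
   s1   s1  s2 
   s2   s3  s0 
   s3   s4  s2 
 * s4   s4  s4 
(> = start, * = accepting)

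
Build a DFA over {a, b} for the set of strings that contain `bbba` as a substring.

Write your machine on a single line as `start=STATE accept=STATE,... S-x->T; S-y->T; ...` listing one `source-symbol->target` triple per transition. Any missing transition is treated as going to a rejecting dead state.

start=S0; accept=S4; S0-a->S0; S0-b->S1; S1-a->S0; S1-b->S2; S2-a->S0; S2-b->S3; S3-a->S4; S3-b->S3; S4-a->S4; S4-b->S4

States S0..S3 record the length of the longest prefix of `bbba` that matches the current input suffix. Reaching S4 means `bbba` has been seen, and we stay there forever. Accept from S4.
A 5-state machine:
        a   b  
>  S0   S0  S1 
   S1   S0  S2 
   S2   S0  S3 
   S3   S4  S3 
 * S4   S4  S4 
(> = start, * = accepting)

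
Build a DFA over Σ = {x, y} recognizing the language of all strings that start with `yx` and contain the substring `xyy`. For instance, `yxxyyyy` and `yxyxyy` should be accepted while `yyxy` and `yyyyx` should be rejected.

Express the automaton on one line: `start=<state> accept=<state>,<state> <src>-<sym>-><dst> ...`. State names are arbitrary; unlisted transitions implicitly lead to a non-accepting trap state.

Handle the two conditions separately and then intersect. One (4 states) tracks whether the input so far still matches the prefix `yx`; the other (4 states) tracks whether and how much of `xyy` has been seen. Each combined state is a pair, one component from each; accept when both components accept. After merging equivalent states the machine shrinks.
6 states suffice.
       x  y 
>  A   B  C 
   B   B  B 
   C   D  B 
   D   D  E 
   E   D  F 
 * F   F  F 
(> = start, * = accepting)

start=A accept=F A-x->B A-y->C B-x->B B-y->B C-x->D C-y->B D-x->D D-y->E E-x->D E-y->F F-x->F F-y->F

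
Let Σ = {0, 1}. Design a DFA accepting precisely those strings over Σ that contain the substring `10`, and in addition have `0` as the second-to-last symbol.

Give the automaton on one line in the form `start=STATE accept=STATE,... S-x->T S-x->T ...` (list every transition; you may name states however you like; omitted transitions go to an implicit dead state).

start=s0 accept=s3,s4 s0-0->s0 s0-1->s1 s1-0->s2 s1-1->s1 s2-0->s3 s2-1->s4 s3-0->s3 s3-1->s4 s4-0->s2 s4-1->s1

Run two small machines in parallel and take their product. One (3 states) tracks whether and how much of `10` has been seen; the other (7 states) tracks the last 2 symbols read. Each combined state is a pair, one component from each; accept when both components accept. After merging equivalent states the machine shrinks.
With 5 states:
        0   1  
>  s0   s0  s1 
   s1   s2  s1 
   s2   s3  s4 
 * s3   s3  s4 
 * s4   s2  s1 
(> = start, * = accepting)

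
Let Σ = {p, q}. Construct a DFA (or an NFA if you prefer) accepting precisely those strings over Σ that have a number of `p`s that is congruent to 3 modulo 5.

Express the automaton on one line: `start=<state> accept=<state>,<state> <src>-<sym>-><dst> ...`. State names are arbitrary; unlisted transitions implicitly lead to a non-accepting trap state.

start=s0 accept=s3 s0-p->s1 s0-q->s0 s1-p->s2 s1-q->s1 s2-p->s3 s2-q->s2 s3-p->s4 s3-q->s3 s4-p->s0 s4-q->s4

Keep the running count of `p`s modulo 5: each `p` advances along the cycle s0 → s1 → s2 → s3 → s4 → s0 while other symbols loop. Accept at s3.
5 states suffice.
        p   q  
>  s0   s1  s0 
   s1   s2  s1 
   s2   s3  s2 
 * s3   s4  s3 
   s4   s0  s4 
(> = start, * = accepting)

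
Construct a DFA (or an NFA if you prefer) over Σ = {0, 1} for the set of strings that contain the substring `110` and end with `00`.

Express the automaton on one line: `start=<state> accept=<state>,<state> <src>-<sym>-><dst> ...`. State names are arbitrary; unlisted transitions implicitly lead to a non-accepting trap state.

start=q0 accept=q6 q0-0->q1 q0-1->q2 q1-0->q3 q1-1->q2 q2-0->q1 q2-1->q4 q3-0->q3 q3-1->q2 q4-0->q5 q4-1->q4 q5-0->q6 q5-1->q7 q6-0->q6 q6-1->q7 q7-0->q5 q7-1->q7

Handle the two conditions separately and then intersect. The first has 4 states tracking whether and how much of `110` has been seen; the second has 3 states tracking how much of the suffix `00` has currently been matched. A product state is a pair (one from each), accepting exactly when both do.
An 8-state machine:
        0   1  
>  q0   q1  q2 
   q1   q3  q2 
   q2   q1  q4 
   q3   q3  q2 
   q4   q5  q4 
   q5   q6  q7 
 * q6   q6  q7 
   q7   q5  q7 
(> = start, * = accepting)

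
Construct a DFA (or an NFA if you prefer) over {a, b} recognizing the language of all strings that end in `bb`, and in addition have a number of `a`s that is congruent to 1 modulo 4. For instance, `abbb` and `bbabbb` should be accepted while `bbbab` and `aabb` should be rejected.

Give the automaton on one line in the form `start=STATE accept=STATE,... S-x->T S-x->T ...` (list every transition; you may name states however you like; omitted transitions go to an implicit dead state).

Build one automaton per condition and run them in lockstep. The first has 3 states tracking how much of the suffix `bb` has currently been matched; the second has 4 states tracking the count of `a`s modulo 4. A product state is a pair (one from each), accepting exactly when both do.
A 12-state machine:
          a    b  
>  q0     q1   q2 
   q1     q3   q4 
   q2     q1   q5 
   q3     q6   q7 
   q4     q3   q8 
   q5     q1   q5 
   q6     q0   q9 
   q7     q6  q10 
 * q8     q3   q8 
   q9     q0  q11 
   q10    q6  q10 
   q11    q0  q11 
(> = start, * = accepting)

start=q0 accept=q8 q0-a->q1 q0-b->q2 q1-a->q3 q1-b->q4 q2-a->q1 q2-b->q5 q3-a->q6 q3-b->q7 q4-a->q3 q4-b->q8 q5-a->q1 q5-b->q5 q6-a->q0 q6-b->q9 q7-a->q6 q7-b->q10 q8-a->q3 q8-b->q8 q9-a->q0 q9-b->q11 q10-a->q6 q10-b->q10 q11-a->q0 q11-b->q11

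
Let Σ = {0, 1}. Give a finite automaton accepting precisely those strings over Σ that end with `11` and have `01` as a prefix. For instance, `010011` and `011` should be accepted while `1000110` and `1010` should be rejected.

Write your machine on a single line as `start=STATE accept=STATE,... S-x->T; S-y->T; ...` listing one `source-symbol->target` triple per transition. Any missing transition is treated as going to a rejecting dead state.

start=A; accept=F; A-0->B; A-1->C; B-0->C; B-1->D; C-0->C; C-1->C; D-0->E; D-1->F; E-0->E; E-1->D; F-0->E; F-1->F

Build one automaton per condition and run them in lockstep. The first has 3 states tracking how much of the suffix `11` has currently been matched; the second has 4 states tracking whether the input so far still matches the prefix `01`. A product state is a pair (one from each), accepting exactly when both do. Minimizing collapses redundant product states.
With 6 states:
       0  1 
>  A   B  C 
   B   C  D 
   C   C  C 
   D   E  F 
   E   E  D 
 * F   E  F 
(> = start, * = accepting)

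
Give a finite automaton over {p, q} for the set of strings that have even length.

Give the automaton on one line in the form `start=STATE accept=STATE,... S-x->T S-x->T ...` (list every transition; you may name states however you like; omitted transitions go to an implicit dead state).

Only the length mod 2 matters, so use a 2-cycle: from any state, every input symbol moves to the next state, wrapping S1 back to S0. Mark S0 accepting.
2 states suffice.
        p   q  
>* S0   S1  S1 
   S1   S0  S0 
(> = start, * = accepting)

start=S0 accept=S0 S0-p->S1 S0-q->S1 S1-p->S0 S1-q->S0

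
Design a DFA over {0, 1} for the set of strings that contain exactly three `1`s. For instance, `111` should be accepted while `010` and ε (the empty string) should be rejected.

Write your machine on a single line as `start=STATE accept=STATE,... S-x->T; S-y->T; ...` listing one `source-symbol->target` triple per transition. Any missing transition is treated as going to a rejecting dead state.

Count `1`s, saturating at 4: states S0 through S3 mean 0 through 3 `1`s seen; S4 means more than 3. Each `1` increments (capped at S4); other symbols loop. Accept from {S3}.
5 states suffice.
        0   1  
>  S0   S0  S1 
   S1   S1  S2 
   S2   S2  S3 
 * S3   S3  S4 
   S4   S4  S4 
(> = start, * = accepting)

start=S0; accept=S3; S0-0->S0; S0-1->S1; S1-0->S1; S1-1->S2; S2-0->S2; S2-1->S3; S3-0->S3; S3-1->S4; S4-0->S4; S4-1->S4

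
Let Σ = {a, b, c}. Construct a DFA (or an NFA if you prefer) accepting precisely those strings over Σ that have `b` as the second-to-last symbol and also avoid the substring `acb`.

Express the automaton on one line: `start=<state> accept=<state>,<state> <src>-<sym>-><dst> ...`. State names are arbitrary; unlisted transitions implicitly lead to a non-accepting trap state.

start=q0 accept=q4,q5,q6 q0-a->q1 q0-b->q2 q0-c->q0 q1-a->q1 q1-b->q2 q1-c->q3 q2-a->q4 q2-b->q5 q2-c->q6 q3-a->q1 q3-b->q7 q3-c->q0 q4-a->q1 q4-b->q2 q4-c->q3 q5-a->q4 q5-b->q5 q5-c->q6 q6-a->q1 q6-b->q2 q6-c->q0 q7-a->q7 q7-b->q7 q7-c->q7

Build one automaton per condition and run them in lockstep. One (13 states) tracks the last 2 symbols read; the other (4 states) tracks partial matches of the forbidden pattern `acb`. Each combined state is a pair, one component from each; accept when both components accept. After merging equivalent states the machine shrinks.
        a   b   c  
>  q0   q1  q2  q0 
   q1   q1  q2  q3 
   q2   q4  q5  q6 
   q3   q1  q7  q0 
 * q4   q1  q2  q3 
 * q5   q4  q5  q6 
 * q6   q1  q2  q0 
   q7   q7  q7  q7 
(> = start, * = accepting)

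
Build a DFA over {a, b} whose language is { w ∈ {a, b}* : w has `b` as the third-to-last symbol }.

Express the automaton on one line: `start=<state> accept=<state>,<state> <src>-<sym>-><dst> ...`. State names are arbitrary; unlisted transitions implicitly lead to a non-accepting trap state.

Because acceptance depends on a position counted from the end, the machine has to buffer the most recent 3 symbols. Make each state the string of the last up-to-3 symbols read; on input `x` shift the window left and append `x`. Accept when the buffered window has length 3 and begins with `b`.
          a    b  
>  q0     q1   q2 
   q1     q3   q4 
   q2     q5   q6 
   q3     q7   q8 
   q4     q9  q10 
   q5    q11  q12 
   q6    q13  q14 
   q7     q7   q8 
   q8     q9  q10 
   q9    q11  q12 
   q10   q13  q14 
 * q11    q7   q8 
 * q12    q9  q10 
 * q13   q11  q12 
 * q14   q13  q14 
(> = start, * = accepting)

start=q0 accept=q11,q12,q13,q14 q0-a->q1 q0-b->q2 q1-a->q3 q1-b->q4 q2-a->q5 q2-b->q6 q3-a->q7 q3-b->q8 q4-a->q9 q4-b->q10 q5-a->q11 q5-b->q12 q6-a->q13 q6-b->q14 q7-a->q7 q7-b->q8 q8-a->q9 q8-b->q10 q9-a->q11 q9-b->q12 q10-a->q13 q10-b->q14 q11-a->q7 q11-b->q8 q12-a->q9 q12-b->q10 q13-a->q11 q13-b->q12 q14-a->q13 q14-b->q14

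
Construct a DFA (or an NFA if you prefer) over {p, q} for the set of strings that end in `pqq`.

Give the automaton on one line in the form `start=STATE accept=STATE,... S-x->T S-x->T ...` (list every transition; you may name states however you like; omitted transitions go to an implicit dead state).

Let each state record the length of the longest suffix of the input read so far that is also a prefix of `pqq`. s1 means the last symbol is `p`; s2 means the last 2 symbols are `pq`; s3 means the last 3 symbols are `pqq`. Accept only at s3, where the string currently ends in `pqq`.
        p   q  
>  s0   s1  s0 
   s1   s1  s2 
   s2   s1  s3 
 * s3   s1  s0 
(> = start, * = accepting)

start=s0 accept=s3 s0-p->s1 s0-q->s0 s1-p->s1 s1-q->s2 s2-p->s1 s2-q->s3 s3-p->s1 s3-q->s0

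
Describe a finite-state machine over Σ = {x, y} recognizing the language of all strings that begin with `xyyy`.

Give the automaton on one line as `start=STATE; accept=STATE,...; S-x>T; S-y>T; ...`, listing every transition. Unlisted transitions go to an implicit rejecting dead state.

start=A; accept=E; A-x>B; A-y>F; B-x>F; B-y>C; C-x>F; C-y>D; D-x>F; D-y>E; E-x>E; E-y>E; F-x>F; F-y>F

Walk along `xyyy` while the input agrees: from A take `x` to B, and so on. Any deviation drops to the rejecting sink F. Once E is reached the prefix is confirmed and every continuation is accepted.
A 6-state machine:
       x  y 
>  A   B  F 
   B   F  C 
   C   F  D 
   D   F  E 
 * E   E  E 
   F   F  F 
(> = start, * = accepting)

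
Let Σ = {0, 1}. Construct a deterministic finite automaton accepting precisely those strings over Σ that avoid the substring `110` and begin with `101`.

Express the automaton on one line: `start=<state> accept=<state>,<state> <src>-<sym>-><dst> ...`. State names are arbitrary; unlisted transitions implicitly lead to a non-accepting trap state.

Run two small machines in parallel and take their product. The first has 4 states tracking partial matches of the forbidden pattern `110`; the second has 5 states tracking whether the input so far still matches the prefix `101`. A product state is a pair (one from each), accepting exactly when both do.
          0    1  
>  q0     q1   q2 
   q1     q1   q3 
   q2     q4   q5 
   q3     q1   q5 
   q4     q1   q6 
   q5     q7   q5 
 * q6     q8   q9 
   q7     q7   q7 
 * q8     q8   q6 
 * q9    q10   q9 
   q10   q10  q10 
(> = start, * = accepting)

start=q0 accept=q6,q8,q9 q0-0->q1 q0-1->q2 q1-0->q1 q1-1->q3 q2-0->q4 q2-1->q5 q3-0->q1 q3-1->q5 q4-0->q1 q4-1->q6 q5-0->q7 q5-1->q5 q6-0->q8 q6-1->q9 q7-0->q7 q7-1->q7 q8-0->q8 q8-1->q6 q9-0->q10 q9-1->q9 q10-0->q10 q10-1->q10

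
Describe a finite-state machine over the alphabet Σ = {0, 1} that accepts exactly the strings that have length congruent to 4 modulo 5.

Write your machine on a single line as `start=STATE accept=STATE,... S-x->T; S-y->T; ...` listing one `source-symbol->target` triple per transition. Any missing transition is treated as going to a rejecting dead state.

start=s0; accept=s4; s0-0->s1; s0-1->s1; s1-0->s2; s1-1->s2; s2-0->s3; s2-1->s3; s3-0->s4; s3-1->s4; s4-0->s0; s4-1->s0

Only the length mod 5 matters, so use a 5-cycle: from any state, every input symbol moves to the next state, wrapping s4 back to s0. Mark s4 accepting.
5 states suffice.
        0   1  
>  s0   s1  s1 
   s1   s2  s2 
   s2   s3  s3 
   s3   s4  s4 
 * s4   s0  s0 
(> = start, * = accepting)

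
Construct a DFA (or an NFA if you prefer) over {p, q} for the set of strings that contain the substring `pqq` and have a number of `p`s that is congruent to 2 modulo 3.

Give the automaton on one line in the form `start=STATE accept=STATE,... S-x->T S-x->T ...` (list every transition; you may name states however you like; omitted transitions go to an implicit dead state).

start=S0 accept=S8 S0-p->S1 S0-q->S0 S1-p->S2 S1-q->S3 S2-p->S4 S2-q->S5 S3-p->S2 S3-q->S6 S4-p->S1 S4-q->S7 S5-p->S4 S5-q->S8 S6-p->S8 S6-q->S6 S7-p->S1 S7-q->S9 S8-p->S9 S8-q->S8 S9-p->S6 S9-q->S9

Run two small machines in parallel and take their product. The first has 4 states tracking whether and how much of `pqq` has been seen; the second has 3 states tracking the count of `p`s modulo 3. A product state is a pair (one from each), accepting exactly when both do.
        p   q  
>  S0   S1  S0 
   S1   S2  S3 
   S2   S4  S5 
   S3   S2  S6 
   S4   S1  S7 
   S5   S4  S8 
   S6   S8  S6 
   S7   S1  S9 
 * S8   S9  S8 
   S9   S6  S9 
(> = start, * = accepting)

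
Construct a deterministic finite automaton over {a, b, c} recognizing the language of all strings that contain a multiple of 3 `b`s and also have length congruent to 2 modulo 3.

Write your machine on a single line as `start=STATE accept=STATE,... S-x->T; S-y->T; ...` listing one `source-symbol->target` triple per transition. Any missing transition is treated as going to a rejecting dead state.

start=s0; accept=s3; s0-a->s1; s0-b->s2; s0-c->s1; s1-a->s3; s1-b->s4; s1-c->s3; s2-a->s4; s2-b->s5; s2-c->s4; s3-a->s0; s3-b->s6; s3-c->s0; s4-a->s6; s4-b->s7; s4-c->s6; s5-a->s7; s5-b->s0; s5-c->s7; s6-a->s2; s6-b->s8; s6-c->s2; s7-a->s8; s7-b->s1; s7-c->s8; s8-a->s5; s8-b->s3; s8-c->s5

Build one automaton per condition and run them in lockstep. One (3 states) tracks the count of `b`s modulo 3; the other (3 states) tracks the input length modulo 3. Each combined state is a pair, one component from each; accept when both components accept.
        a   b   c  
>  s0   s1  s2  s1 
   s1   s3  s4  s3 
   s2   s4  s5  s4 
 * s3   s0  s6  s0 
   s4   s6  s7  s6 
   s5   s7  s0  s7 
   s6   s2  s8  s2 
   s7   s8  s1  s8 
   s8   s5  s3  s5 
(> = start, * = accepting)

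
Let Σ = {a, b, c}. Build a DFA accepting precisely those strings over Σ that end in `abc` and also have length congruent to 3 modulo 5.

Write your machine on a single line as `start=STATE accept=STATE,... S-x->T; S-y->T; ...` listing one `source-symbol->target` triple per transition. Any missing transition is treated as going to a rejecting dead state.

start=s0; accept=s6; s0-a->s1; s0-b->s2; s0-c->s2; s1-a->s3; s1-b->s4; s1-c->s3; s2-a->s3; s2-b->s3; s2-c->s3; s3-a->s5; s3-b->s5; s3-c->s5; s4-a->s5; s4-b->s5; s4-c->s6; s5-a->s7; s5-b->s7; s5-c->s7; s6-a->s7; s6-b->s7; s6-c->s7; s7-a->s0; s7-b->s0; s7-c->s0

Handle the two conditions separately and then intersect. The first has 4 states tracking how much of the suffix `abc` has currently been matched; the second has 5 states tracking the input length modulo 5. A product state is a pair (one from each), accepting exactly when both do. Minimizing collapses redundant product states.
        a   b   c  
>  s0   s1  s2  s2 
   s1   s3  s4  s3 
   s2   s3  s3  s3 
   s3   s5  s5  s5 
   s4   s5  s5  s6 
   s5   s7  s7  s7 
 * s6   s7  s7  s7 
   s7   s0  s0  s0 
(> = start, * = accepting)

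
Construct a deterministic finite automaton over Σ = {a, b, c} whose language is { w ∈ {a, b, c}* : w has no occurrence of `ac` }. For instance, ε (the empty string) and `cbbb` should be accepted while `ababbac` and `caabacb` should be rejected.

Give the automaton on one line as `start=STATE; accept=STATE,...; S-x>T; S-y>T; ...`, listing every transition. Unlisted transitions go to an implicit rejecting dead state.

start=q0; accept=q0,q1; q0-a>q1; q0-b>q0; q0-c>q0; q1-a>q1; q1-b>q0; q1-c>q2; q2-a>q2; q2-b>q2; q2-c>q2

Track partial matches of the forbidden pattern `ac`. State q2 is a dead state reached once `ac` has occurred; every other state accepts. q0 means no part of `ac` is currently matched.
        a   b   c  
>* q0   q1  q0  q0 
 * q1   q1  q0  q2 
   q2   q2  q2  q2 
(> = start, * = accepting)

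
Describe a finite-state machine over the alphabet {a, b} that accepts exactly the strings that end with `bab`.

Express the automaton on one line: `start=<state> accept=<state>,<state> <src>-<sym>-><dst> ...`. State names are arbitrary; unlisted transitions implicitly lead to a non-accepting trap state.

Remember how much of `bab` the current input suffix matches. State s0 means no match yet; s1 means the last symbol is `b`; s2 means the last 2 symbols are `ba`; s3 means the last 3 symbols are `bab`. Only s3 accepts. On a mismatch, fall back to the longest proper suffix that is still a prefix of `bab`.
With 4 states:
        a   b  
>  s0   s0  s1 
   s1   s2  s1 
   s2   s0  s3 
 * s3   s2  s1 
(> = start, * = accepting)

start=s0 accept=s3 s0-a->s0 s0-b->s1 s1-a->s2 s1-b->s1 s2-a->s0 s2-b->s3 s3-a->s2 s3-b->s1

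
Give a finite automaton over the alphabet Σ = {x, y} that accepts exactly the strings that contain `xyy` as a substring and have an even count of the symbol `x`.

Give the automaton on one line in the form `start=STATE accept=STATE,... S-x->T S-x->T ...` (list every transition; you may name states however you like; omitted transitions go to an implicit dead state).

start=S0 accept=S6 S0-x->S1 S0-y->S0 S1-x->S2 S1-y->S3 S2-x->S1 S2-y->S4 S3-x->S2 S3-y->S5 S4-x->S1 S4-y->S6 S5-x->S6 S5-y->S5 S6-x->S5 S6-y->S6

Build one automaton per condition and run them in lockstep. One (4 states) tracks whether and how much of `xyy` has been seen; the other (2 states) tracks the count of `x`s modulo 2. Each combined state is a pair, one component from each; accept when both components accept.
A 7-state machine:
        x   y  
>  S0   S1  S0 
   S1   S2  S3 
   S2   S1  S4 
   S3   S2  S5 
   S4   S1  S6 
   S5   S6  S5 
 * S6   S5  S6 
(> = start, * = accepting)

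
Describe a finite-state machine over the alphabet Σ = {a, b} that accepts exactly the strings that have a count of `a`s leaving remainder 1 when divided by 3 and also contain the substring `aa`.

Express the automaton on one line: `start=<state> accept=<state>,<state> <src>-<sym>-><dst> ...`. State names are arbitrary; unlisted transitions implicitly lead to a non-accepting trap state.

Run two small machines in parallel and take their product. One (3 states) tracks the count of `a`s modulo 3; the other (3 states) tracks whether and how much of `aa` has been seen. Each combined state is a pair, one component from each; accept when both components accept.
        a   b  
>  S0   S1  S0 
   S1   S2  S3 
   S2   S4  S2 
   S3   S5  S3 
   S4   S6  S4 
   S5   S4  S7 
 * S6   S2  S6 
   S7   S8  S7 
   S8   S6  S0 
(> = start, * = accepting)

start=S0 accept=S6 S0-a->S1 S0-b->S0 S1-a->S2 S1-b->S3 S2-a->S4 S2-b->S2 S3-a->S5 S3-b->S3 S4-a->S6 S4-b->S4 S5-a->S4 S5-b->S7 S6-a->S2 S6-b->S6 S7-a->S8 S7-b->S7 S8-a->S6 S8-b->S0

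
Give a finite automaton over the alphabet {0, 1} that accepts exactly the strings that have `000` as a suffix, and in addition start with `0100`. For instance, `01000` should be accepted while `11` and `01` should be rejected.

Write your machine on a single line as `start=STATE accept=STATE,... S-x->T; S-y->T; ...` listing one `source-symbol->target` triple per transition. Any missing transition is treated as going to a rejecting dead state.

start=q0; accept=q9; q0-0->q1; q0-1->q2; q1-0->q3; q1-1->q4; q2-0->q5; q2-1->q2; q3-0->q6; q3-1->q2; q4-0->q7; q4-1->q2; q5-0->q3; q5-1->q2; q6-0->q6; q6-1->q2; q7-0->q8; q7-1->q2; q8-0->q9; q8-1->q10; q9-0->q9; q9-1->q10; q10-0->q11; q10-1->q10; q11-0->q8; q11-1->q10

Handle the two conditions separately and then intersect. One (4 states) tracks how much of the suffix `000` has currently been matched; the other (6 states) tracks whether the input so far still matches the prefix `0100`. Each combined state is a pair, one component from each; accept when both components accept.
A 12-state machine:
          0    1  
>  q0     q1   q2 
   q1     q3   q4 
   q2     q5   q2 
   q3     q6   q2 
   q4     q7   q2 
   q5     q3   q2 
   q6     q6   q2 
   q7     q8   q2 
   q8     q9  q10 
 * q9     q9  q10 
   q10   q11  q10 
   q11    q8  q10 
(> = start, * = accepting)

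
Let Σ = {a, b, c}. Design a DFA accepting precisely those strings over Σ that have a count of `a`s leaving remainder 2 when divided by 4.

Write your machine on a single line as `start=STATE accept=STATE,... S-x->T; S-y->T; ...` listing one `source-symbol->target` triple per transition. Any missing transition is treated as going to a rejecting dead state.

start=q0; accept=q2; q0-a->q1; q0-b->q0; q0-c->q0; q1-a->q2; q1-b->q1; q1-c->q1; q2-a->q3; q2-b->q2; q2-c->q2; q3-a->q0; q3-b->q3; q3-c->q3

The only thing that matters is how many `a`s have appeared, reduced mod 4. Use one state per residue: q0 for 0, …, q3 for 3. Reading `a` moves to the next residue; anything else stays put. q2 is accepting.
With 4 states:
        a   b   c  
>  q0   q1  q0  q0 
   q1   q2  q1  q1 
 * q2   q3  q2  q2 
   q3   q0  q3  q3 
(> = start, * = accepting)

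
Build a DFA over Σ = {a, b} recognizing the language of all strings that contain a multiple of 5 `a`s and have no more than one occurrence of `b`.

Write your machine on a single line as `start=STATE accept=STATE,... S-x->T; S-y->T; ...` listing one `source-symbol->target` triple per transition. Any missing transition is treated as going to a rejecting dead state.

Handle the two conditions separately and then intersect. One (5 states) tracks the count of `a`s modulo 5; the other (3 states) tracks the count of `b`s, saturating at 2. Each combined state is a pair, one component from each; accept when both components accept.
With 15 states:
          a    b  
>* q0     q1   q2 
   q1     q3   q4 
 * q2     q4   q5 
   q3     q6   q7 
   q4     q7   q8 
   q5     q8   q5 
   q6     q9  q10 
   q7    q10  q11 
   q8    q11   q8 
   q9     q0  q12 
   q10   q12  q13 
   q11   q13  q11 
   q12    q2  q14 
   q13   q14  q13 
   q14    q5  q14 
(> = start, * = accepting)

start=q0; accept=q0,q2; q0-a->q1; q0-b->q2; q1-a->q3; q1-b->q4; q2-a->q4; q2-b->q5; q3-a->q6; q3-b->q7; q4-a->q7; q4-b->q8; q5-a->q8; q5-b->q5; q6-a->q9; q6-b->q10; q7-a->q10; q7-b->q11; q8-a->q11; q8-b->q8; q9-a->q0; q9-b->q12; q10-a->q12; q10-b->q13; q11-a->q13; q11-b->q11; q12-a->q2; q12-b->q14; q13-a->q14; q13-b->q13; q14-a->q5; q14-b->q14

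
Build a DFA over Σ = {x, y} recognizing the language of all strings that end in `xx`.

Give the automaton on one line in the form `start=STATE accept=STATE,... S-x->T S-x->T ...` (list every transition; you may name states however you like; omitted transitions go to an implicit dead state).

Remember how much of `xx` the current input suffix matches. State q0 means no match yet; q1 means the last symbol is `x`; q2 means the last 2 symbols are `xx`. Only q2 accepts. On a mismatch, fall back to the longest proper suffix that is still a prefix of `xx`.
A 3-state machine:
        x   y  
>  q0   q1  q0 
   q1   q2  q0 
 * q2   q2  q0 
(> = start, * = accepting)

start=q0 accept=q2 q0-x->q1 q0-y->q0 q1-x->q2 q1-y->q0 q2-x->q2 q2-y->q0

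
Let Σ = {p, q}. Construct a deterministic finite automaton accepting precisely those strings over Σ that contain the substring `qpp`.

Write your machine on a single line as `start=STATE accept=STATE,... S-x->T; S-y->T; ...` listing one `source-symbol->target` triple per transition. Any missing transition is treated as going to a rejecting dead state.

States s0..s2 record the length of the longest prefix of `qpp` that matches the current input suffix. Reaching s3 means `qpp` has been seen, and we stay there forever. Accept from s3.
A 4-state machine:
        p   q  
>  s0   s0  s1 
   s1   s2  s1 
   s2   s3  s1 
 * s3   s3  s3 
(> = start, * = accepting)

start=s0; accept=s3; s0-p->s0; s0-q->s1; s1-p->s2; s1-q->s1; s2-p->s3; s2-q->s1; s3-p->s3; s3-q->s3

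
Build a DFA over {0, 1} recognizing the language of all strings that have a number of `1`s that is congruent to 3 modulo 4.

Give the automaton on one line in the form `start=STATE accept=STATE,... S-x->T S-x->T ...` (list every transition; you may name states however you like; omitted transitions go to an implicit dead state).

Keep the running count of `1`s modulo 4: each `1` advances along the cycle S0 → S1 → S2 → S3 → S0 while other symbols loop. Accept at S3.
A 4-state machine:
        0   1  
>  S0   S0  S1 
   S1   S1  S2 
   S2   S2  S3 
 * S3   S3  S0 
(> = start, * = accepting)

start=S0 accept=S3 S0-0->S0 S0-1->S1 S1-0->S1 S1-1->S2 S2-0->S2 S2-1->S3 S3-0->S3 S3-1->S0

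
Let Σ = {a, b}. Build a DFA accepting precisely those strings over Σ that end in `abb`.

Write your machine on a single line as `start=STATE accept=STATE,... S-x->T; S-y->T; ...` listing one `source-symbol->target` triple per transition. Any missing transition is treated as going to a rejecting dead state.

start=q0; accept=q3; q0-a->q1; q0-b->q0; q1-a->q1; q1-b->q2; q2-a->q1; q2-b->q3; q3-a->q1; q3-b->q0

Remember how much of `abb` the current input suffix matches. State q0 means no match yet; q1 means the last symbol is `a`; q2 means the last 2 symbols are `ab`; q3 means the last 3 symbols are `abb`. Only q3 accepts. On a mismatch, fall back to the longest proper suffix that is still a prefix of `abb`.
With 4 states:
        a   b  
>  q0   q1  q0 
   q1   q1  q2 
   q2   q1  q3 
 * q3   q1  q0 
(> = start, * = accepting)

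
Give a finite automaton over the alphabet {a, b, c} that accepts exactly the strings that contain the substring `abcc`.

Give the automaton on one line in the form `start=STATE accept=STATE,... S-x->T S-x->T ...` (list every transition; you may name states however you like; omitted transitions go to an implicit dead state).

Track how much of `abcc` has been matched so far: state q0 is no progress, q4 is the absorbing accept state reached once `abcc` has occurred. Intermediate states record partial matches; on a mismatch, fall back to the longest reusable overlap.
        a   b   c  
>  q0   q1  q0  q0 
   q1   q1  q2  q0 
   q2   q1  q0  q3 
   q3   q1  q0  q4 
 * q4   q4  q4  q4 
(> = start, * = accepting)

start=q0 accept=q4 q0-a->q1 q0-b->q0 q0-c->q0 q1-a->q1 q1-b->q2 q1-c->q0 q2-a->q1 q2-b->q0 q2-c->q3 q3-a->q1 q3-b->q0 q3-c->q4 q4-a->q4 q4-b->q4 q4-c->q4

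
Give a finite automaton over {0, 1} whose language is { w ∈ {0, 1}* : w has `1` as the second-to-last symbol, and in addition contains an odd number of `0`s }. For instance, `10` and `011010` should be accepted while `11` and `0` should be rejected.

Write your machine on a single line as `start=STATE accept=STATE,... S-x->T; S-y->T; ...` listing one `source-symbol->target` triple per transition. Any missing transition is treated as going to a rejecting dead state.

Run two small machines in parallel and take their product. One (7 states) tracks the last 2 symbols read; the other (2 states) tracks the count of `0`s modulo 2. Each combined state is a pair, one component from each; accept when both components accept.
With 11 states:
          0    1  
>  q0     q1   q2 
   q1     q3   q4 
   q2     q5   q6 
   q3     q7   q8 
   q4     q9  q10 
 * q5     q3   q4 
   q6     q5   q6 
   q7     q3   q4 
   q8     q5   q6 
   q9     q7   q8 
 * q10    q9  q10 
(> = start, * = accepting)

start=q0; accept=q5,q10; q0-0->q1; q0-1->q2; q1-0->q3; q1-1->q4; q2-0->q5; q2-1->q6; q3-0->q7; q3-1->q8; q4-0->q9; q4-1->q10; q5-0->q3; q5-1->q4; q6-0->q5; q6-1->q6; q7-0->q3; q7-1->q4; q8-0->q5; q8-1->q6; q9-0->q7; q9-1->q8; q10-0->q9; q10-1->q10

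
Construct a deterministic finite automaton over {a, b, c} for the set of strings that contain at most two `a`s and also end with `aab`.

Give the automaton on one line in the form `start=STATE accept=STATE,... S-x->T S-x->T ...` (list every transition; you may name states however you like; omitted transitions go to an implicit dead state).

Run two small machines in parallel and take their product. The first has 4 states tracking the count of `a`s, saturating at 3; the second has 4 states tracking how much of the suffix `aab` has currently been matched. A product state is a pair (one from each), accepting exactly when both do.
With 11 states:
          a    b    c  
>  q0     q1   q0   q0 
   q1     q2   q3   q3 
   q2     q4   q5   q6 
   q3     q7   q3   q3 
   q4     q4   q8   q9 
 * q5    q10   q6   q6 
   q6    q10   q6   q6 
   q7     q4   q6   q6 
   q8    q10   q9   q9 
   q9    q10   q9   q9 
   q10    q4   q9   q9 
(> = start, * = accepting)

start=q0 accept=q5 q0-a->q1 q0-b->q0 q0-c->q0 q1-a->q2 q1-b->q3 q1-c->q3 q2-a->q4 q2-b->q5 q2-c->q6 q3-a->q7 q3-b->q3 q3-c->q3 q4-a->q4 q4-b->q8 q4-c->q9 q5-a->q10 q5-b->q6 q5-c->q6 q6-a->q10 q6-b->q6 q6-c->q6 q7-a->q4 q7-b->q6 q7-c->q6 q8-a->q10 q8-b->q9 q8-c->q9 q9-a->q10 q9-b->q9 q9-c->q9 q10-a->q4 q10-b->q9 q10-c->q9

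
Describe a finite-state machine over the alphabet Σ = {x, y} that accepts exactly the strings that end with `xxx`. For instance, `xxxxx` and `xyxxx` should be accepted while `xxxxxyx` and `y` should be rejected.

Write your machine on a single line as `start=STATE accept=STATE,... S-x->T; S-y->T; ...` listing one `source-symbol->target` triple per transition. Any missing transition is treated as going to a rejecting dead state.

start=q0; accept=q3; q0-x->q1; q0-y->q0; q1-x->q2; q1-y->q0; q2-x->q3; q2-y->q0; q3-x->q3; q3-y->q0

Let each state record the length of the longest suffix of the input read so far that is also a prefix of `xxx`. q1 means the last symbol is `x`; q2 means the last 2 symbols are `xx`; q3 means the last 3 symbols are `xxx`. Accept only at q3, where the string currently ends in `xxx`.
A 4-state machine:
        x   y  
>  q0   q1  q0 
   q1   q2  q0 
   q2   q3  q0 
 * q3   q3  q0 
(> = start, * = accepting)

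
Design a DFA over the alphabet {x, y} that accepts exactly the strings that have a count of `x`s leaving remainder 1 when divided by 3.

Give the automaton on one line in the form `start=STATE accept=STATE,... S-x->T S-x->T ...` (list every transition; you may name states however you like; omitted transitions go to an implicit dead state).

start=A accept=B A-x->B A-y->A B-x->C B-y->B C-x->A C-y->C

The only thing that matters is how many `x`s have appeared, reduced mod 3. Use one state per residue: A for 0, …, C for 2. Reading `x` moves to the next residue; anything else stays put. B is accepting.
A 3-state machine:
       x  y 
>  A   B  A 
 * B   C  B 
   C   A  C 
(> = start, * = accepting)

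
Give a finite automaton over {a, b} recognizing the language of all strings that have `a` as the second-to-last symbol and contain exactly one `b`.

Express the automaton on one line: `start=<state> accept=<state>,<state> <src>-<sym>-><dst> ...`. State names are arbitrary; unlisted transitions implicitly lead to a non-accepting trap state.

start=q0 accept=q3,q6 q0-a->q1 q0-b->q2 q1-a->q1 q1-b->q3 q2-a->q4 q2-b->q5 q3-a->q4 q3-b->q5 q4-a->q6 q4-b->q5 q5-a->q5 q5-b->q5 q6-a->q6 q6-b->q5

Build one automaton per condition and run them in lockstep. The first has 7 states tracking the last 2 symbols read; the second has 3 states tracking the count of `b`s, saturating at 2. A product state is a pair (one from each), accepting exactly when both do. After merging equivalent states the machine shrinks.
With 7 states:
        a   b  
>  q0   q1  q2 
   q1   q1  q3 
   q2   q4  q5 
 * q3   q4  q5 
   q4   q6  q5 
   q5   q5  q5 
 * q6   q6  q5 
(> = start, * = accepting)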